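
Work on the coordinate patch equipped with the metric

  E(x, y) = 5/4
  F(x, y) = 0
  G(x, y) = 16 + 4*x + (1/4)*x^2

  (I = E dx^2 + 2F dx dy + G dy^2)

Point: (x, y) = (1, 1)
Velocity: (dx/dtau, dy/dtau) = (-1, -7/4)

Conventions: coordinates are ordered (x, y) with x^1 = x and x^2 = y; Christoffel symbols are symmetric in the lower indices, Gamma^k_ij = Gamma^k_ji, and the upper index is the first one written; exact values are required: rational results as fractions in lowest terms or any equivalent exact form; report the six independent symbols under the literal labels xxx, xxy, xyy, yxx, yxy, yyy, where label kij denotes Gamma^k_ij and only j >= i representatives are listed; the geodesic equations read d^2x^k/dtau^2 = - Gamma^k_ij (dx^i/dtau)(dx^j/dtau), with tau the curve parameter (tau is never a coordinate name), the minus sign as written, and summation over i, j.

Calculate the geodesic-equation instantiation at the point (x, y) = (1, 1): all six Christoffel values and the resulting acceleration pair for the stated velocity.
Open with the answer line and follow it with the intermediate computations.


Answer: Gamma_xxx = 0, Gamma_xxy = 0, Gamma_xyy = -9/5, Gamma_yxx = 0, Gamma_yxy = 1/9, Gamma_yyy = 0; accelerations (d^2x/dtau^2, d^2y/dtau^2) = (441/80, -7/18)

E = 5/4, F = 0, G = 81/4 at the point
E_x = 0, E_y = 0, F_x = 0, F_y = 0, G_x = 9/2, G_y = 0
EG - F^2 = 405/16;  g^inv = (16/405) * [[81/4, 0], [0, 5/4]]
first-kind symbols [ij,l] = (1/2)(d_i g_jl + d_j g_il - d_l g_ij): [xx,x] = E_x/2 = 0, [xx,y] = F_x - E_y/2 = 0, [xy,x] = E_y/2 = 0, [xy,y] = G_x/2 = 9/4, [yy,x] = F_y - G_x/2 = -9/4, [yy,y] = G_y/2 = 0
Gamma^x_ij = (G*[ij,x] - F*[ij,y])/(EG - F^2), Gamma^y_ij = (E*[ij,y] - F*[ij,x])/(EG - F^2)
Gamma_xxx = 0, Gamma_xxy = 0, Gamma_xyy = -9/5, Gamma_yxx = 0, Gamma_yxy = 1/9, Gamma_yyy = 0
d^2x/dtau^2 = -(Gamma_xxx*(-1)^2 + 2*Gamma_xxy*(-1)*(-7/4) + Gamma_xyy*(-7/4)^2) = 441/80
d^2y/dtau^2 = -(Gamma_yxx*(-1)^2 + 2*Gamma_yxy*(-1)*(-7/4) + Gamma_yyy*(-7/4)^2) = -7/18


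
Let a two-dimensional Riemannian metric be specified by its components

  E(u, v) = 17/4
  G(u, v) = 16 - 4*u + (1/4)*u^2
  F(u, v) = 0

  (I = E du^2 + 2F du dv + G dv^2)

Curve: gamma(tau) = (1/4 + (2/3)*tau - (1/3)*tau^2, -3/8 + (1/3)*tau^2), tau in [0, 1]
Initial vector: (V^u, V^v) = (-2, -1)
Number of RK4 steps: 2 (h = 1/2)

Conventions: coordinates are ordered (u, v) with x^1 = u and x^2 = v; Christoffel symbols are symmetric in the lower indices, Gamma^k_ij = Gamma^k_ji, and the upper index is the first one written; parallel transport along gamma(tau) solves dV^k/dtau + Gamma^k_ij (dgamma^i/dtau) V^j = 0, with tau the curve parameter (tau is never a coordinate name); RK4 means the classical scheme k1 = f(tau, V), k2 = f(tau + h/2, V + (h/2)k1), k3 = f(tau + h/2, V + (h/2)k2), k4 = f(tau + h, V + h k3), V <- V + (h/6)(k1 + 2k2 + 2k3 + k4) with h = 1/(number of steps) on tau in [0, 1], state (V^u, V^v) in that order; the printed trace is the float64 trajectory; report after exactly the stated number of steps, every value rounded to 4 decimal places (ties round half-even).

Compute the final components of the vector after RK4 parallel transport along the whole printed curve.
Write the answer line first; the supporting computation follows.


Answer: V^u = -1.8417, V^v = -1.1313

gamma'(tau) = (2/3 - (2/3)*tau, (2/3)*tau); f(tau, V)^k = -Gamma^k_ij(gamma(tau)) gamma'^i(tau) V^j; h = 1/2; intermediate values shown to 6 dp
curve data and Christoffel symbols at the stage parameters:
  tau = 0.000000: gamma = (0.250000, -0.375000), gamma' = (0.666667, 0.000000); Gamma_uuu = 0.000000, Gamma_uuv = 0.000000, Gamma_uvv = 0.455882, Gamma_vuu = 0.000000, Gamma_vuv = -0.129032, Gamma_vvv = 0.000000
  tau = 0.250000: gamma = (0.395833, -0.354167), gamma' = (0.500000, 0.166667); Gamma_uuu = 0.000000, Gamma_uuv = 0.000000, Gamma_uvv = 0.447304, Gamma_vuu = 0.000000, Gamma_vuv = -0.131507, Gamma_vvv = 0.000000
  tau = 0.500000: gamma = (0.500000, -0.291667), gamma' = (0.333333, 0.333333); Gamma_uuu = 0.000000, Gamma_uuv = 0.000000, Gamma_uvv = 0.441176, Gamma_vuu = 0.000000, Gamma_vuv = -0.133333, Gamma_vvv = 0.000000
  tau = 0.750000: gamma = (0.562500, -0.187500), gamma' = (0.166667, 0.500000); Gamma_uuu = 0.000000, Gamma_uuv = 0.000000, Gamma_uvv = 0.437500, Gamma_vuu = 0.000000, Gamma_vuv = -0.134454, Gamma_vvv = 0.000000
  tau = 1.000000: gamma = (0.583333, -0.041667), gamma' = (0.000000, 0.666667); Gamma_uuu = 0.000000, Gamma_uuv = 0.000000, Gamma_uvv = 0.436275, Gamma_vuu = 0.000000, Gamma_vuv = -0.134831, Gamma_vvv = 0.000000
step 0: V^u = -2.0000, V^v = -1.0000
step 1: k1 = (0.000000, -0.086022), k2 = (0.076154, -0.111003), k3 = (0.076619, -0.110996), k4 = (0.155220, -0.134097); V <- V + (h/6)(k1 + 2k2 + 2k3 + k4): V^u = -1.9616, V^v = -1.0553
step 2: k1 = (0.155198, -0.134086), k2 = (0.238189, -0.153664), k3 = (0.239260, -0.152379), k4 = (0.329106, -0.165571); V <- V + (h/6)(k1 + 2k2 + 2k3 + k4): V^u = -1.8417, V^v = -1.1313


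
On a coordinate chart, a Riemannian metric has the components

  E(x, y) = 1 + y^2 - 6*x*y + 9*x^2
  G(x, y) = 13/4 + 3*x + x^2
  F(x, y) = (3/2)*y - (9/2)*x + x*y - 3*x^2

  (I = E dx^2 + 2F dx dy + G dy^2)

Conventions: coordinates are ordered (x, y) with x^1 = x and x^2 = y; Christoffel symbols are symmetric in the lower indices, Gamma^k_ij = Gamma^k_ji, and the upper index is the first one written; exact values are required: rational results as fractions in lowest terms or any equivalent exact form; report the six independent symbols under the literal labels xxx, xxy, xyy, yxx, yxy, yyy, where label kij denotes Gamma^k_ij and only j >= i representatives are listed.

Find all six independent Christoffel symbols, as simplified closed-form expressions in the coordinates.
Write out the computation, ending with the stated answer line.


E = 1 + y^2 - 6*x*y + 9*x^2; F = (3/2)*y - (9/2)*x + x*y - 3*x^2; G = 13/4 + 3*x + x^2
Gamma^k_ij = (1/2) g^{kl} (d_i g_jl + d_j g_il - d_l g_ij), with g^inv = (1/(EG-F^2)) [[G, -F], [-F, E]]
first partials: E_x = -6*y + 18*x, E_y = 2*y - 6*x, F_x = -9/2 + y - 6*x, F_y = 3/2 + x, G_x = 3 + 2*x, G_y = 0
D = EG - F^2 = 13/4 + 3*x + y^2 - 6*x*y + 10*x^2
expanded: Gamma^x_xx = (G E_x - 2F F_x + F E_y)/(2D), Gamma^x_xy = (G E_y - F G_x)/(2D), Gamma^x_yy = (2G F_y - G G_x - F G_y)/(2D), Gamma^y_xx = (2E F_x - E E_y - F E_x)/(2D), Gamma^y_xy = (E G_x - F E_y)/(2D), Gamma^y_yy = (E G_y - 2F F_y + F G_x)/(2D); substitute and cancel common factors

Answer: Gamma_xxx = (36*x - 12*y)/(40*x^2 - 24*x*y + 12*x + 4*y^2 + 13), Gamma_xxy = (-12*x + 4*y)/(40*x^2 - 24*x*y + 12*x + 4*y^2 + 13), Gamma_xyy = 0, Gamma_yxx = (-12*x - 18)/(40*x^2 - 24*x*y + 12*x + 4*y^2 + 13), Gamma_yxy = (4*x + 6)/(40*x^2 - 24*x*y + 12*x + 4*y^2 + 13), Gamma_yyy = 0


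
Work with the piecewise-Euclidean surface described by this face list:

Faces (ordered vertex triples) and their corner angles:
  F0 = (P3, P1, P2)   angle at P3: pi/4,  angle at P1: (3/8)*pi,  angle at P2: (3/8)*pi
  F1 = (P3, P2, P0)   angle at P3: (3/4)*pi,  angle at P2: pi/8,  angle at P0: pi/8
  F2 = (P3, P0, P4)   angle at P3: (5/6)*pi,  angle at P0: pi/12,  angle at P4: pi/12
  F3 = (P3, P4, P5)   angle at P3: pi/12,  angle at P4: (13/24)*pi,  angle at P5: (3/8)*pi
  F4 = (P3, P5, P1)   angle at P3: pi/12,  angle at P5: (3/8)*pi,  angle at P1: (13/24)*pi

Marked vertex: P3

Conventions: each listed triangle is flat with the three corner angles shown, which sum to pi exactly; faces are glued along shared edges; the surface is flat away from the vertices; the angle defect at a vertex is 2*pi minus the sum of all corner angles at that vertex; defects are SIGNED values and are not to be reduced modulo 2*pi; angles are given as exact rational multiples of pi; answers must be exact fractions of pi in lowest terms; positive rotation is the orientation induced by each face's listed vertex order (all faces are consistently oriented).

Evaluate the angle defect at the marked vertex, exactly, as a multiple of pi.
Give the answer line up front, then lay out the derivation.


Answer: defect(P3) = 0

Sum of corner angles at P3: 2*pi
defect = 2*pi - 2*pi


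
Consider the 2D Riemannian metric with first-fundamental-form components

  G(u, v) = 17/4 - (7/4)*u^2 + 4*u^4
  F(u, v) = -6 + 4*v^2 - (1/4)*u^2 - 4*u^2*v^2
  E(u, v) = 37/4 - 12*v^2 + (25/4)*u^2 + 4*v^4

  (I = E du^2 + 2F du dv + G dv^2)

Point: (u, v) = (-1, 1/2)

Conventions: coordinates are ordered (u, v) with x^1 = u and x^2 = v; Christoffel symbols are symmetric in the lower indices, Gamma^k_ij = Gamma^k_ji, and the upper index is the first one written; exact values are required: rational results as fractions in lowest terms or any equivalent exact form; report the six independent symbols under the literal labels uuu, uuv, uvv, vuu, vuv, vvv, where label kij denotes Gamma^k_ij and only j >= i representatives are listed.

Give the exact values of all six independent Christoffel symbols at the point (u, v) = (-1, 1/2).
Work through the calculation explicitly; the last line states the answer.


E = 51/4, F = -25/4, G = 13/2 at the point
E_u = -25/2, E_v = -10, F_u = 5/2, F_v = 0, G_u = -25/2, G_v = 0
EG - F^2 = 701/16;  g^inv = (16/701) * [[13/2, 25/4], [25/4, 51/4]]
first-kind symbols [ij,l] = (1/2)(d_i g_jl + d_j g_il - d_l g_ij): [uu,u] = E_u/2 = -25/4, [uu,v] = F_u - E_v/2 = 15/2, [uv,u] = E_v/2 = -5, [uv,v] = G_u/2 = -25/4, [vv,u] = F_v - G_u/2 = 25/4, [vv,v] = G_v/2 = 0
Gamma^u_ij = (G*[ij,u] - F*[ij,v])/(EG - F^2), Gamma^v_ij = (E*[ij,v] - F*[ij,u])/(EG - F^2)

Answer: Gamma_uuu = 100/701, Gamma_uuv = -1145/701, Gamma_uvv = 650/701, Gamma_vuu = 905/701, Gamma_vuv = -1775/701, Gamma_vvv = 625/701


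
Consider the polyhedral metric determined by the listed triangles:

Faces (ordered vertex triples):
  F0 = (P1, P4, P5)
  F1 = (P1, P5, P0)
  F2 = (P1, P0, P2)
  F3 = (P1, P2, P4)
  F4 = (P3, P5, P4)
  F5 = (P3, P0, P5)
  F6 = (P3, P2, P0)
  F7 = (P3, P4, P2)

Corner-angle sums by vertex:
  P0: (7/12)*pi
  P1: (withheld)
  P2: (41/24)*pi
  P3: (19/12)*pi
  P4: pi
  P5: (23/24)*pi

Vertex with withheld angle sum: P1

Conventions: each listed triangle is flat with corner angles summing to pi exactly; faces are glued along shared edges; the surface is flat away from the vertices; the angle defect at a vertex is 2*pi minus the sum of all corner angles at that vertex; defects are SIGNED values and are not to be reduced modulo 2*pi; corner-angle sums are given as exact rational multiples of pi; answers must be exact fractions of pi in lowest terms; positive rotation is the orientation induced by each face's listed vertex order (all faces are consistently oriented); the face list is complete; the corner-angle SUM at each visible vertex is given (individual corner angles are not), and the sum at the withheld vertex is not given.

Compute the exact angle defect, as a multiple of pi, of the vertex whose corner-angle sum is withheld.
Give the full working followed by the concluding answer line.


V = 6, E = 12, F = 8; chi = V - E + F = 2
Gauss-Bonnet: total defect = 2*pi*chi = 4*pi; visible defects sum to (25/6)*pi

Answer: defect(P1) = -pi/6


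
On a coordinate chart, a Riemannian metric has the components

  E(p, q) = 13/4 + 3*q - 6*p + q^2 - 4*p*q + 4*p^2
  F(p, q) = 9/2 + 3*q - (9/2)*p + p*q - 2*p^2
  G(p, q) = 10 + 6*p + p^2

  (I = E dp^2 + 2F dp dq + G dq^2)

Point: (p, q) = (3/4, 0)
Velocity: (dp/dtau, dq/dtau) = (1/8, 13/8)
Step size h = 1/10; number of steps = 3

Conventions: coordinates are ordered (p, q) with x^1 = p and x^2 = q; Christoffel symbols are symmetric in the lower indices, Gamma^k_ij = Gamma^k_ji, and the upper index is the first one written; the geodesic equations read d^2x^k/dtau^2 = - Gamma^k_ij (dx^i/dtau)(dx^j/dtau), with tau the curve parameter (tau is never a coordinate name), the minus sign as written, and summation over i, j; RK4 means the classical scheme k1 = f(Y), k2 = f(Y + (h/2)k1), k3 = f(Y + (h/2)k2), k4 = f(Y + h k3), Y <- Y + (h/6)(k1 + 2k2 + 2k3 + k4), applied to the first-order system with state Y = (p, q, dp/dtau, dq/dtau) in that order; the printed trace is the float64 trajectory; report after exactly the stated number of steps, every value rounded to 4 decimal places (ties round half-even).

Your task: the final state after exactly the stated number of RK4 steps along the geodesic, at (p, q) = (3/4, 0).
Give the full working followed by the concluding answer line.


f(Y) = (dp/dtau, dq/dtau, -Gamma^p_ij Y'^i Y'^j, -Gamma^q_ij Y'^i Y'^j) with the Gammas evaluated at the stage position; h = 0.100000; intermediate values shown to 6 dp
step 0: p = 0.7500, q = 0.0000, dp/dtau = 0.1250, dq/dtau = 1.6250
step 1:
  k1: at (p, q) = (0.750000, 0.000000), (dp/dtau, dq/dtau) = (0.125000, 1.625000); Gamma_ppp = 0.000000, Gamma_ppq = 0.000000, Gamma_pqq = 0.000000, Gamma_qpp = -0.497925, Gamma_qpq = 0.248963, Gamma_qqq = 0.000000; k1 = (0.125000, 1.625000, 0.000000, -0.093361)
  k2: at (p, q) = (0.756250, 0.081250), (dp/dtau, dq/dtau) = (0.125000, 1.620332); Gamma_ppp = -0.009097, Gamma_ppq = 0.004549, Gamma_pqq = 0.000000, Gamma_qpp = -0.497051, Gamma_qpq = 0.248526, Gamma_qqq = 0.000000; k2 = (0.125000, 1.620332, -0.001700, -0.092907)
  k3: at (p, q) = (0.756250, 0.081017), (dp/dtau, dq/dtau) = (0.124915, 1.620355); Gamma_ppp = -0.009067, Gamma_ppq = 0.004533, Gamma_pqq = 0.000000, Gamma_qpp = -0.497052, Gamma_qpq = 0.248526, Gamma_qqq = 0.000000; k3 = (0.124915, 1.620355, -0.001694, -0.092851)
  k4: at (p, q) = (0.762491, 0.162035), (dp/dtau, dq/dtau) = (0.124831, 1.615715); Gamma_ppp = -0.018063, Gamma_ppq = 0.009031, Gamma_pqq = 0.000000, Gamma_qpp = -0.495876, Gamma_qpq = 0.247938, Gamma_qqq = 0.000000; k4 = (0.124831, 1.615715, -0.003362, -0.092287)
  Y <- Y + (h/6)(k1 + 2k2 + 2k3 + k4): p = 0.7625, q = 0.1620, dp/dtau = 0.1248, dq/dtau = 1.6157
step 2:
  k1: at (p, q) = (0.762494, 0.162035), (dp/dtau, dq/dtau) = (0.124831, 1.615714); Gamma_ppp = -0.018062, Gamma_ppq = 0.009031, Gamma_pqq = 0.000000, Gamma_qpp = -0.495876, Gamma_qpq = 0.247938, Gamma_qqq = 0.000000; k1 = (0.124831, 1.615714, -0.003361, -0.092287)
  k2: at (p, q) = (0.768736, 0.242820), (dp/dtau, dq/dtau) = (0.124663, 1.611100); Gamma_ppp = -0.026939, Gamma_ppq = 0.013469, Gamma_pqq = 0.000000, Gamma_qpp = -0.494405, Gamma_qpq = 0.247203, Gamma_qqq = 0.000000; k2 = (0.124663, 1.611100, -0.004992, -0.091615)
  k3: at (p, q) = (0.768727, 0.242590), (dp/dtau, dq/dtau) = (0.124581, 1.611133); Gamma_ppp = -0.026911, Gamma_ppq = 0.013456, Gamma_pqq = 0.000000, Gamma_qpp = -0.494409, Gamma_qpq = 0.247204, Gamma_qqq = 0.000000; k3 = (0.124581, 1.611133, -0.004984, -0.091563)
  k4: at (p, q) = (0.774952, 0.323148), (dp/dtau, dq/dtau) = (0.124332, 1.606558); Gamma_ppp = -0.035660, Gamma_ppq = 0.017830, Gamma_pqq = 0.000000, Gamma_qpp = -0.492655, Gamma_qpq = 0.246328, Gamma_qqq = 0.000000; k4 = (0.124332, 1.606558, -0.006572, -0.090791)
  Y <- Y + (h/6)(k1 + 2k2 + 2k3 + k4): p = 0.7750, q = 0.3231, dp/dtau = 0.1243, dq/dtau = 1.6066
step 3:
  k1: at (p, q) = (0.774955, 0.323147), (dp/dtau, dq/dtau) = (0.124333, 1.606557); Gamma_ppp = -0.035659, Gamma_ppq = 0.017830, Gamma_pqq = 0.000000, Gamma_qpp = -0.492655, Gamma_qpq = 0.246327, Gamma_qqq = 0.000000; k1 = (0.124333, 1.606557, -0.006572, -0.090791)
  k2: at (p, q) = (0.781172, 0.403475), (dp/dtau, dq/dtau) = (0.124004, 1.602017); Gamma_ppp = -0.044264, Gamma_ppq = 0.022132, Gamma_pqq = 0.000000, Gamma_qpp = -0.490627, Gamma_qpq = 0.245314, Gamma_qqq = 0.000000; k2 = (0.124004, 1.602017, -0.008113, -0.089922)
  k3: at (p, q) = (0.781155, 0.403248), (dp/dtau, dq/dtau) = (0.123927, 1.602061); Gamma_ppp = -0.044239, Gamma_ppq = 0.022120, Gamma_pqq = 0.000000, Gamma_qpp = -0.490633, Gamma_qpq = 0.245317, Gamma_qqq = 0.000000; k3 = (0.123927, 1.602061, -0.008104, -0.089875)
  k4: at (p, q) = (0.787348, 0.483353), (dp/dtau, dq/dtau) = (0.123522, 1.597569); Gamma_ppp = -0.052693, Gamma_ppq = 0.026346, Gamma_pqq = 0.000000, Gamma_qpp = -0.488343, Gamma_qpq = 0.244172, Gamma_qqq = 0.000000; k4 = (0.123522, 1.597569, -0.009594, -0.088916)
  Y <- Y + (h/6)(k1 + 2k2 + 2k3 + k4): p = 0.7874, q = 0.4834, dp/dtau = 0.1235, dq/dtau = 1.5976

Answer: p = 0.7874, q = 0.4834, dp/dtau = 0.1235, dq/dtau = 1.5976


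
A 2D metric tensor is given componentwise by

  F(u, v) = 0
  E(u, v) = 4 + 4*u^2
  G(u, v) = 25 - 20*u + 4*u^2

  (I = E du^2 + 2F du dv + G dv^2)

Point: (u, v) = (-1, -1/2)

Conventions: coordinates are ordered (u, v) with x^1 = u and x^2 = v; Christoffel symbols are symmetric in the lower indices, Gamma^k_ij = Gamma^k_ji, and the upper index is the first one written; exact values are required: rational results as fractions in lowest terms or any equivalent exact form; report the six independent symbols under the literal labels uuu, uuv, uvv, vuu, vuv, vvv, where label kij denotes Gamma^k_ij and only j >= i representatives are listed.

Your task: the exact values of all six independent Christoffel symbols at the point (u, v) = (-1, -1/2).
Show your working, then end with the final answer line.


E = 8, F = 0, G = 49 at the point
E_u = -8, E_v = 0, F_u = 0, F_v = 0, G_u = -28, G_v = 0
EG - F^2 = 392;  g^inv = (1/392) * [[49, 0], [0, 8]]
first-kind symbols [ij,l] = (1/2)(d_i g_jl + d_j g_il - d_l g_ij): [uu,u] = E_u/2 = -4, [uu,v] = F_u - E_v/2 = 0, [uv,u] = E_v/2 = 0, [uv,v] = G_u/2 = -14, [vv,u] = F_v - G_u/2 = 14, [vv,v] = G_v/2 = 0
Gamma^u_ij = (G*[ij,u] - F*[ij,v])/(EG - F^2), Gamma^v_ij = (E*[ij,v] - F*[ij,u])/(EG - F^2)

Answer: Gamma_uuu = -1/2, Gamma_uuv = 0, Gamma_uvv = 7/4, Gamma_vuu = 0, Gamma_vuv = -2/7, Gamma_vvv = 0


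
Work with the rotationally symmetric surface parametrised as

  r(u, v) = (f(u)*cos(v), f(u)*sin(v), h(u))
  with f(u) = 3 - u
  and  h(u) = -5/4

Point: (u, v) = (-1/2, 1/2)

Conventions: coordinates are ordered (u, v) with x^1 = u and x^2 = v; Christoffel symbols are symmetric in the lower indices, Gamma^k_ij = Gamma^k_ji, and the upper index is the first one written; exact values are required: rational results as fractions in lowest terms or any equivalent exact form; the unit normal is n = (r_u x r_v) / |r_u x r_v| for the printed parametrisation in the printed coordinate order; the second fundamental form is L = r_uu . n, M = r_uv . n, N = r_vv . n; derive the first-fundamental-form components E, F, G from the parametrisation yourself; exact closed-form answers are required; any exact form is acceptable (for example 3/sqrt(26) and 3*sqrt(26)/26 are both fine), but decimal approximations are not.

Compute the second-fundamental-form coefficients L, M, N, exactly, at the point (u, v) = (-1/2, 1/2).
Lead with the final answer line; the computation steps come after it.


Answer: L = 0, M = 0, N = 0

f = 7/2, f' = -1, f'' = 0, h' = 0, h'' = 0
E = 1, F = 0, G = 49/4; answer radicand W^2 = 1
unnormalised second-form numerators: l = 0, m = 0, n = 0; L = l/sqrt(1), and similarly M = m/sqrt(W^2), N = n/sqrt(W^2)


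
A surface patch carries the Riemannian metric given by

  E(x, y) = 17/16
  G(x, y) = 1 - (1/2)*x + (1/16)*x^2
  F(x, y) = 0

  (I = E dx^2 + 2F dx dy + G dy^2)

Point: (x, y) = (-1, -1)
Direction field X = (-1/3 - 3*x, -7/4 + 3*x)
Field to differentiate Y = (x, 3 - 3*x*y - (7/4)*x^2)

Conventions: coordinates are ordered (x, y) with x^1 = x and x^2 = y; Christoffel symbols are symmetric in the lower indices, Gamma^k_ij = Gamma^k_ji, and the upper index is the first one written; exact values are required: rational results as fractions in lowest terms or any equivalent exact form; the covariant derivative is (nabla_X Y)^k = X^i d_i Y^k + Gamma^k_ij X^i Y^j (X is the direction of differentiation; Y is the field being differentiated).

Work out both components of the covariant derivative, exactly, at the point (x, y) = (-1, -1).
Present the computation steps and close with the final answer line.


E = 17/16, F = 0, G = 25/16 at the point
E_x = 0, E_y = 0, F_x = 0, F_y = 0, G_x = -5/8, G_y = 0
EG - F^2 = 425/256;  g^inv = (256/425) * [[25/16, 0], [0, 17/16]]
first-kind symbols [ij,l] = (1/2)(d_i g_jl + d_j g_il - d_l g_ij): [xx,x] = E_x/2 = 0, [xx,y] = F_x - E_y/2 = 0, [xy,x] = E_y/2 = 0, [xy,y] = G_x/2 = -5/16, [yy,x] = F_y - G_x/2 = 5/16, [yy,y] = G_y/2 = 0
Gamma^x_ij = (G*[ij,x] - F*[ij,y])/(EG - F^2), Gamma^y_ij = (E*[ij,y] - F*[ij,x])/(EG - F^2)
Gamma_xxx = 0, Gamma_xxy = 0, Gamma_xyy = 5/17, Gamma_yxx = 0, Gamma_yxy = -1/5, Gamma_yyy = 0
X = (8/3, -19/4), Y = (-1, -7/4) at the point

Answer: (nabla_X Y)^x = 4171/816, (nabla_X Y)^y = 46/15


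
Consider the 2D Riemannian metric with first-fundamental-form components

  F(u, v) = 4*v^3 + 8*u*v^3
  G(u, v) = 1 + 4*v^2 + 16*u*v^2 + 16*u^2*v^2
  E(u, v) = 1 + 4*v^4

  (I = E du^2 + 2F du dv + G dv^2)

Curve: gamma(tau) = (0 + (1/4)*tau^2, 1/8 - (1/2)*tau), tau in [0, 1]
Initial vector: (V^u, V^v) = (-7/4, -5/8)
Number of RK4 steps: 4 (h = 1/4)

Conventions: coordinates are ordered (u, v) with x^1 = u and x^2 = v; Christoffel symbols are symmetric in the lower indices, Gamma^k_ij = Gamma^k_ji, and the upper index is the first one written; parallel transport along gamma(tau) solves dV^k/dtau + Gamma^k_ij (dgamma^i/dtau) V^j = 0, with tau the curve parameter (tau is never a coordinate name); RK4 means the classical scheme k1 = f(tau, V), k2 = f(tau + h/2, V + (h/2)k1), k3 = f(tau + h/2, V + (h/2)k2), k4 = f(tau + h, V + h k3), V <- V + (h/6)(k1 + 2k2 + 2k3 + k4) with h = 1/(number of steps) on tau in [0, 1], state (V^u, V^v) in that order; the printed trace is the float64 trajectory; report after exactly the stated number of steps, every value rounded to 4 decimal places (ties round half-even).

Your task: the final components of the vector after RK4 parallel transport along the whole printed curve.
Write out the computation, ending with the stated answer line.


gamma'(tau) = ((1/2)*tau, -1/2); f(tau, V)^k = -Gamma^k_ij(gamma(tau)) gamma'^i(tau) V^j; h = 1/4; intermediate values shown to 6 dp
curve data and Christoffel symbols at the stage parameters:
  tau = 0.000000: gamma = (0.000000, 0.125000), gamma' = (0.000000, -0.500000); Gamma_uuu = 0.000000, Gamma_uuv = 0.014692, Gamma_uvv = 0.058770, Gamma_vuu = 0.000000, Gamma_vuv = 0.117539, Gamma_vvv = 0.470156
  tau = 0.125000: gamma = (0.003906, 0.062500), gamma' = (0.062500, -0.500000); Gamma_uuu = 0.000000, Gamma_uuv = 0.001922, Gamma_uvv = 0.015500, Gamma_vuu = 0.000000, Gamma_vuv = 0.031000, Gamma_vvv = 0.249940
  tau = 0.250000: gamma = (0.015625, 0.000000), gamma' = (0.125000, -0.500000); Gamma_uuu = 0.000000, Gamma_uuv = 0.000000, Gamma_uvv = 0.000000, Gamma_vuu = 0.000000, Gamma_vuv = 0.000000, Gamma_vvv = 0.000000
  tau = 0.375000: gamma = (0.035156, -0.062500), gamma' = (0.187500, -0.500000); Gamma_uuu = 0.000000, Gamma_uuv = -0.001919, Gamma_uvv = 0.016429, Gamma_vuu = 0.000000, Gamma_vuv = 0.032857, Gamma_vvv = -0.281339
  tau = 0.500000: gamma = (0.062500, -0.125000), gamma' = (0.250000, -0.500000); Gamma_uuu = 0.000000, Gamma_uuv = -0.014467, Gamma_uvv = 0.065099, Gamma_vuu = 0.000000, Gamma_vuv = 0.130199, Gamma_vvv = -0.585895
  tau = 0.625000: gamma = (0.097656, -0.187500), gamma' = (0.312500, -0.500000); Gamma_uuu = 0.000000, Gamma_uuv = -0.043732, Gamma_uvv = 0.139394, Gamma_vuu = 0.000000, Gamma_vuv = 0.278789, Gamma_vvv = -0.888639
  tau = 0.750000: gamma = (0.140625, -0.250000), gamma' = (0.375000, -0.500000); Gamma_uuu = 0.000000, Gamma_uuv = -0.087656, Gamma_uvv = 0.224619, Gamma_vuu = 0.000000, Gamma_vuv = 0.449238, Gamma_vvv = -1.151173
  tau = 0.875000: gamma = (0.191406, -0.312500), gamma' = (0.437500, -0.500000); Gamma_uuu = 0.000000, Gamma_uuv = -0.136767, Gamma_uvv = 0.302596, Gamma_vuu = 0.000000, Gamma_vuv = 0.605193, Gamma_vvv = -1.338988
  tau = 1.000000: gamma = (0.250000, -0.375000), gamma' = (0.500000, -0.500000); Gamma_uuu = 0.000000, Gamma_uuv = -0.179925, Gamma_uvv = 0.359850, Gamma_vuu = 0.000000, Gamma_vuv = 0.719700, Gamma_vvv = -1.439400
step 0: V^u = -1.7500, V^v = -0.6250
step 1: k1 = (-0.031221, -0.249770), k2 = (-0.006693, -0.107922), k3 = (-0.006555, -0.105693), k4 = (0.000000, 0.000000); V <- V + (h/6)(k1 + 2k2 + 2k3 + k4): V^u = -1.7524, V^v = -0.6532
step 2: k1 = (0.000000, 0.000000), k2 = (-0.003919, 0.067121), k3 = (-0.003847, 0.065881), k4 = (-0.010346, 0.093113); V <- V + (h/6)(k1 + 2k2 + 2k3 + k4): V^u = -1.7535, V^v = -0.6382
step 3: k1 = (-0.010400, 0.093596), k2 = (-0.013861, 0.088365), k3 = (-0.013906, 0.088652), k4 = (-0.012439, 0.063750); V <- V + (h/6)(k1 + 2k2 + 2k3 + k4): V^u = -1.7567, V^v = -0.6169
step 4: k1 = (-0.012572, 0.064434), k2 = (-0.008316, 0.036798), k3 = (-0.009082, 0.040186), k4 = (-0.005547, 0.022186); V <- V + (h/6)(k1 + 2k2 + 2k3 + k4): V^u = -1.7590, V^v = -0.6069

Answer: V^u = -1.7590, V^v = -0.6069


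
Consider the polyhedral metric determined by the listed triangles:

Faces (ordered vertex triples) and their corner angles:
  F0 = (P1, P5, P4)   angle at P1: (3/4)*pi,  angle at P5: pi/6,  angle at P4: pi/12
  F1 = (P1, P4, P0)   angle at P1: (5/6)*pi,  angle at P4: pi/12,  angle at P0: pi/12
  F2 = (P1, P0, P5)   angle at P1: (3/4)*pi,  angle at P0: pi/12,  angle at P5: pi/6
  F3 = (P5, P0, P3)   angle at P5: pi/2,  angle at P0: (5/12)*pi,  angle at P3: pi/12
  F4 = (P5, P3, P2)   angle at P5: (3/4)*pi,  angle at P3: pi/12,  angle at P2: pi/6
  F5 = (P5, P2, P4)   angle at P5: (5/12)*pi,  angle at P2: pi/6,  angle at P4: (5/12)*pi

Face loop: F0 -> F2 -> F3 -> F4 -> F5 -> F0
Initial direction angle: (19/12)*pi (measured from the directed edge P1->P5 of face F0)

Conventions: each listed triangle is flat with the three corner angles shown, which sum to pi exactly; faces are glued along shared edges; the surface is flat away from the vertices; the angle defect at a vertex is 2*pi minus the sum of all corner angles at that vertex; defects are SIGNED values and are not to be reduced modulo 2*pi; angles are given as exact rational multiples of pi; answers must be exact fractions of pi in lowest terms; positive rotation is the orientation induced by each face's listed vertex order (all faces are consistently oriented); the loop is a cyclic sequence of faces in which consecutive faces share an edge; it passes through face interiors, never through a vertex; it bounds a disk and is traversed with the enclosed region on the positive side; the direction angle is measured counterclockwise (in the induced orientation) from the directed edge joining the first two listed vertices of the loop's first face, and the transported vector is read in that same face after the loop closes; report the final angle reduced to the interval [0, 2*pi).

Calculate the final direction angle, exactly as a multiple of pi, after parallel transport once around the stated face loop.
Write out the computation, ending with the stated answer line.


enclosed vertex P5: corner angles sum to 2*pi, defect = 2*pi - 2*pi = 0
by Gauss-Bonnet the loop rotates the vector by the enclosed defect sum (positive orientation, mod 2*pi)
final angle = (19/12)*pi + 0 = (19/12)*pi (mod 2*pi)

Answer: final direction angle = (19/12)*pi


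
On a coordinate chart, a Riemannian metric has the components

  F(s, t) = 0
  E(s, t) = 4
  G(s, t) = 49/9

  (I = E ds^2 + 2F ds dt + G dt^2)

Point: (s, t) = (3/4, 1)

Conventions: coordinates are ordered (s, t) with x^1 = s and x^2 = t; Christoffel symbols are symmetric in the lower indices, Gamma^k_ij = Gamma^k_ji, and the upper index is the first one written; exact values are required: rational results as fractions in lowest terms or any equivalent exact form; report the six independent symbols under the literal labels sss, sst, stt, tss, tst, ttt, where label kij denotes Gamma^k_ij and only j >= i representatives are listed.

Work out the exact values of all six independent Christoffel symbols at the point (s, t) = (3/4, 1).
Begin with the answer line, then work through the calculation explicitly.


Answer: Gamma_sss = 0, Gamma_sst = 0, Gamma_stt = 0, Gamma_tss = 0, Gamma_tst = 0, Gamma_ttt = 0

E = 4, F = 0, G = 49/9 at the point
E_s = 0, E_t = 0, F_s = 0, F_t = 0, G_s = 0, G_t = 0
EG - F^2 = 196/9;  g^inv = (9/196) * [[49/9, 0], [0, 4]]
first-kind symbols [ij,l] = (1/2)(d_i g_jl + d_j g_il - d_l g_ij): [ss,s] = E_s/2 = 0, [ss,t] = F_s - E_t/2 = 0, [st,s] = E_t/2 = 0, [st,t] = G_s/2 = 0, [tt,s] = F_t - G_s/2 = 0, [tt,t] = G_t/2 = 0
Gamma^s_ij = (G*[ij,s] - F*[ij,t])/(EG - F^2), Gamma^t_ij = (E*[ij,t] - F*[ij,s])/(EG - F^2)


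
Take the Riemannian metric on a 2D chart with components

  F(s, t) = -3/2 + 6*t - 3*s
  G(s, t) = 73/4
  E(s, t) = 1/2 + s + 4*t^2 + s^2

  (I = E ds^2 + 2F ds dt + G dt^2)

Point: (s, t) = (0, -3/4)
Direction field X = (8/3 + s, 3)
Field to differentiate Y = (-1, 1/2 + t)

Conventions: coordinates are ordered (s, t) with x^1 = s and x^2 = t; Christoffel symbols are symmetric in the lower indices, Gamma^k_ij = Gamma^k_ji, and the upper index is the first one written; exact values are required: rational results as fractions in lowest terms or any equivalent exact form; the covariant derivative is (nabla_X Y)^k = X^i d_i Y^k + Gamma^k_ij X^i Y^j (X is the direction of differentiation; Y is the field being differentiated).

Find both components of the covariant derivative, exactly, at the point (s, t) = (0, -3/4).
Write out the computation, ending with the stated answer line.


E = 11/4, F = -6, G = 73/4 at the point
E_s = 1, E_t = -6, F_s = -3, F_t = 6, G_s = 0, G_t = 0
EG - F^2 = 227/16;  g^inv = (16/227) * [[73/4, 6], [6, 11/4]]
first-kind symbols [ij,l] = (1/2)(d_i g_jl + d_j g_il - d_l g_ij): [ss,s] = E_s/2 = 1/2, [ss,t] = F_s - E_t/2 = 0, [st,s] = E_t/2 = -3, [st,t] = G_s/2 = 0, [tt,s] = F_t - G_s/2 = 6, [tt,t] = G_t/2 = 0
Gamma^s_ij = (G*[ij,s] - F*[ij,t])/(EG - F^2), Gamma^t_ij = (E*[ij,t] - F*[ij,s])/(EG - F^2)
Gamma_sss = 146/227, Gamma_sst = -876/227, Gamma_stt = 1752/227, Gamma_tss = 48/227, Gamma_tst = -288/227, Gamma_ttt = 576/227
X = (8/3, 3), Y = (-1, -1/4) at the point

Answer: (nabla_X Y)^s = 4526/681, (nabla_X Y)^t = 1177/227


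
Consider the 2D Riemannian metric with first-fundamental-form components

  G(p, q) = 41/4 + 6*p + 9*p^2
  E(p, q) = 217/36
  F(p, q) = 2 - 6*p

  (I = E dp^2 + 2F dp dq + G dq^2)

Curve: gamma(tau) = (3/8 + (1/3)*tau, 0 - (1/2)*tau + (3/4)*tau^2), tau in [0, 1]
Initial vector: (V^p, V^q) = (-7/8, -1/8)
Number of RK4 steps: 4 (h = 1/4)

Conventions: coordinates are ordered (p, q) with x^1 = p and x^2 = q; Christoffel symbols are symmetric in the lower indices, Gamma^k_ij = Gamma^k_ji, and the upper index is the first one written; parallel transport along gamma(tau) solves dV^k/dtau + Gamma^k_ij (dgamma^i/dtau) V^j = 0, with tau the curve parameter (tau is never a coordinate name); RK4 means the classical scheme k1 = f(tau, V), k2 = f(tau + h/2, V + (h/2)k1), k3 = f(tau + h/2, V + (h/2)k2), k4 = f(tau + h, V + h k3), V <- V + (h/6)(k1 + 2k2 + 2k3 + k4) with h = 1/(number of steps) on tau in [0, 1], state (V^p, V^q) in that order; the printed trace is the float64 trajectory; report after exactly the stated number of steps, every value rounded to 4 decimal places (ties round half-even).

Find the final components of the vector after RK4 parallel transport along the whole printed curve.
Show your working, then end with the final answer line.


gamma'(tau) = (1/3, -1/2 + (3/2)*tau); f(tau, V)^k = -Gamma^k_ij(gamma(tau)) gamma'^i(tau) V^j; h = 1/4; intermediate values shown to 6 dp
curve data and Christoffel symbols at the stage parameters:
  tau = 0.000000: gamma = (0.375000, 0.000000), gamma' = (0.333333, -0.500000); Gamma_ppp = -0.018091, Gamma_ppq = 0.019222, Gamma_pqq = -1.058401, Gamma_qpp = -0.436197, Gamma_qpq = 0.463459, Gamma_qqq = -0.019222
  tau = 0.125000: gamma = (0.416667, -0.050781), gamma' = (0.333333, -0.312500); Gamma_ppp = -0.034875, Gamma_ppq = 0.039234, Gamma_pqq = -1.123070, Gamma_qpp = -0.420432, Gamma_qpq = 0.472986, Gamma_qqq = -0.039234
  tau = 0.250000: gamma = (0.458333, -0.078125), gamma' = (0.333333, -0.125000); Gamma_ppp = -0.050451, Gamma_ppq = 0.059911, Gamma_pqq = -1.189482, Gamma_qpp = -0.405479, Gamma_qpq = 0.481507, Gamma_qqq = -0.059911
  tau = 0.375000: gamma = (0.500000, -0.082031), gamma' = (0.333333, 0.062500); Gamma_ppp = -0.064914, Gamma_ppq = 0.081142, Gamma_pqq = -1.257701, Gamma_qpp = -0.391285, Gamma_qpq = 0.489106, Gamma_qqq = -0.081142
  tau = 0.500000: gamma = (0.541667, -0.062500), gamma' = (0.333333, 0.250000); Gamma_ppp = -0.078346, Gamma_ppq = 0.102829, Gamma_pqq = -1.327776, Gamma_qpp = -0.377800, Gamma_qpq = 0.495863, Gamma_qqq = -0.102829
  tau = 0.625000: gamma = (0.583333, -0.019531), gamma' = (0.333333, 0.437500); Gamma_ppp = -0.090825, Gamma_ppq = 0.124884, Gamma_pqq = -1.399741, Gamma_qpp = -0.364981, Gamma_qpq = 0.501848, Gamma_qqq = -0.124884
  tau = 0.750000: gamma = (0.625000, 0.046875), gamma' = (0.333333, 0.625000); Gamma_ppp = -0.102421, Gamma_ppq = 0.147231, Gamma_pqq = -1.473620, Gamma_qpp = -0.352784, Gamma_qpq = 0.507127, Gamma_qqq = -0.147231
  tau = 0.875000: gamma = (0.666667, 0.136719), gamma' = (0.333333, 0.812500); Gamma_ppp = -0.113200, Gamma_ppq = 0.169800, Gamma_pqq = -1.549427, Gamma_qpp = -0.341173, Gamma_qpq = 0.511759, Gamma_qqq = -0.169800
  tau = 1.000000: gamma = (0.708333, 0.250000), gamma' = (0.333333, 1.000000); Gamma_ppp = -0.123221, Gamma_ppq = 0.192532, Gamma_pqq = -1.627166, Gamma_qpp = -0.330110, Gamma_qpq = 0.515797, Gamma_qqq = -0.192532
step 0: V^p = -0.8750, V^q = -0.1250
step 1: k1 = (0.053265, -0.309475), k2 = (0.038847, -0.222227), k3 = (0.034833, -0.224600), k4 = (0.009496, -0.138797); V <- V + (h/6)(k1 + 2k2 + 2k3 + k4): V^p = -0.8662, V^q = -0.1809
step 2: k1 = (0.009457, -0.138827), k2 = (-0.024554, -0.055065), k3 = (-0.024084, -0.057144), k4 = (-0.058461, 0.025530); V <- V + (h/6)(k1 + 2k2 + 2k3 + k4): V^p = -0.8723, V^q = -0.1950
step 3: k1 = (-0.058397, 0.025500), k2 = (-0.088041, 0.107721), k3 = (-0.082084, 0.106926), k4 = (-0.095029, 0.190960); V <- V + (h/6)(k1 + 2k2 + 2k3 + k4): V^p = -0.8929, V^q = -0.1681
step 4: k1 = (-0.094873, 0.190956), k2 = (-0.082700, 0.278017), k3 = (-0.069768, 0.277202), k4 = (-0.016508, 0.367350); V <- V + (h/6)(k1 + 2k2 + 2k3 + k4): V^p = -0.9103, V^q = -0.0985

Answer: V^p = -0.9103, V^q = -0.0985


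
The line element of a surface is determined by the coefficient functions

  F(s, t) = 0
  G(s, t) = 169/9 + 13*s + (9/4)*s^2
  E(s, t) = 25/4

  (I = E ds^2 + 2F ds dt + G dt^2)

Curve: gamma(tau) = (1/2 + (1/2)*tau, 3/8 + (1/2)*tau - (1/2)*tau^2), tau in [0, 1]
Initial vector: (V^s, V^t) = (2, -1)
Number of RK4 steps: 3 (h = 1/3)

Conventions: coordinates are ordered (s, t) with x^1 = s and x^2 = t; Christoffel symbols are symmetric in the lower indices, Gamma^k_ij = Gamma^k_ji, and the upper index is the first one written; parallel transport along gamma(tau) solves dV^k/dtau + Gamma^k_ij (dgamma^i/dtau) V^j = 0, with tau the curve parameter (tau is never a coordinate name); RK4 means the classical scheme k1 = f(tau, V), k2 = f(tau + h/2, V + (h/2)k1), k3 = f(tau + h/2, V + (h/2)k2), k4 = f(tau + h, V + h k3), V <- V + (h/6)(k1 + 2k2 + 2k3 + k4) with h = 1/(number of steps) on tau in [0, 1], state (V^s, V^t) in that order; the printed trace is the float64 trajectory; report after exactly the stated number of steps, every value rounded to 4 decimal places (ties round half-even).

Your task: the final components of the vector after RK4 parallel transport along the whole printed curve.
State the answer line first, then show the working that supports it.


Answer: V^s = 2.0000, V^t = -0.8714

gamma'(tau) = (1/2, 1/2 - tau); f(tau, V)^k = -Gamma^k_ij(gamma(tau)) gamma'^i(tau) V^j; h = 1/3; intermediate values shown to 6 dp
curve data and Christoffel symbols at the stage parameters:
  tau = 0.000000: gamma = (0.500000, 0.375000), gamma' = (0.500000, 0.500000); Gamma_sss = 0.000000, Gamma_sst = 0.000000, Gamma_stt = -1.220000, Gamma_tss = 0.000000, Gamma_tst = 0.295082, Gamma_ttt = 0.000000
  tau = 0.166667: gamma = (0.583333, 0.444444), gamma' = (0.500000, 0.333333); Gamma_sss = 0.000000, Gamma_sst = 0.000000, Gamma_stt = -1.250000, Gamma_tss = 0.000000, Gamma_tst = 0.288000, Gamma_ttt = 0.000000
  tau = 0.333333: gamma = (0.666667, 0.486111), gamma' = (0.500000, 0.166667); Gamma_sss = 0.000000, Gamma_sst = 0.000000, Gamma_stt = -1.280000, Gamma_tss = 0.000000, Gamma_tst = 0.281250, Gamma_ttt = 0.000000
  tau = 0.500000: gamma = (0.750000, 0.500000), gamma' = (0.500000, 0.000000); Gamma_sss = 0.000000, Gamma_sst = 0.000000, Gamma_stt = -1.310000, Gamma_tss = 0.000000, Gamma_tst = 0.274809, Gamma_ttt = 0.000000
  tau = 0.666667: gamma = (0.833333, 0.486111), gamma' = (0.500000, -0.166667); Gamma_sss = 0.000000, Gamma_sst = 0.000000, Gamma_stt = -1.340000, Gamma_tss = 0.000000, Gamma_tst = 0.268657, Gamma_ttt = 0.000000
  tau = 0.833333: gamma = (0.916667, 0.444444), gamma' = (0.500000, -0.333333); Gamma_sss = 0.000000, Gamma_sst = 0.000000, Gamma_stt = -1.370000, Gamma_tss = 0.000000, Gamma_tst = 0.262774, Gamma_ttt = 0.000000
  tau = 1.000000: gamma = (1.000000, 0.375000), gamma' = (0.500000, -0.500000); Gamma_sss = 0.000000, Gamma_sst = 0.000000, Gamma_stt = -1.400000, Gamma_tss = 0.000000, Gamma_tst = 0.257143, Gamma_ttt = 0.000000
step 0: V^s = 2.0000, V^t = -1.0000
step 1: k1 = (-0.610000, -0.147541), k2 = (-0.426913, -0.034699), k3 = (-0.419076, -0.040337), k4 = (-0.216202, 0.055314); V <- V + (h/6)(k1 + 2k2 + 2k3 + k4): V^s = 1.8601, V^t = -1.0135
step 2: k1 = (-0.216205, 0.055326), k2 = (0.000000, 0.137987), k3 = (0.000000, 0.136094), k4 = (0.216208, 0.213331); V <- V + (h/6)(k1 + 2k2 + 2k3 + k4): V^s = 1.8601, V^t = -0.9681
step 3: k1 = (0.216205, 0.213329), k2 = (0.425854, 0.288607), k3 = (0.420125, 0.290019), k4 = (0.609986, 0.369200); V <- V + (h/6)(k1 + 2k2 + 2k3 + k4): V^s = 2.0000, V^t = -0.8714


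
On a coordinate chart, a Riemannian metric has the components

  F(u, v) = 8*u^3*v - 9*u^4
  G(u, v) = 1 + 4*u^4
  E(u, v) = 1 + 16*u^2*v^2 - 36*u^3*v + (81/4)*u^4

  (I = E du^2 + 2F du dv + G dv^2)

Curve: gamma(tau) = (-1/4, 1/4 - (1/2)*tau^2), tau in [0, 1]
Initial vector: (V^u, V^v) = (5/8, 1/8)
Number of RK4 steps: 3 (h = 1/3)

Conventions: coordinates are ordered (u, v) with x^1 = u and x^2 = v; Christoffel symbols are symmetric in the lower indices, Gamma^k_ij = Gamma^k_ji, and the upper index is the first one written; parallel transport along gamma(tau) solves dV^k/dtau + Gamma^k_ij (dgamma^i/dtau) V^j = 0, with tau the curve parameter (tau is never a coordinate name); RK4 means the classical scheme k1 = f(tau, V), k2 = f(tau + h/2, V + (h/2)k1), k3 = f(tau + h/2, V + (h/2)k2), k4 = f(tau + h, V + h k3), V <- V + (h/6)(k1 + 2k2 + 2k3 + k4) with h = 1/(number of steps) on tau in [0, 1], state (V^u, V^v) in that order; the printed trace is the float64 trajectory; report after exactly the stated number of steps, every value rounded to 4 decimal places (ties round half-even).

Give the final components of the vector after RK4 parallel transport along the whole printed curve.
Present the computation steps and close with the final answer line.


gamma'(tau) = (0, -tau); f(tau, V)^k = -Gamma^k_ij(gamma(tau)) gamma'^i(tau) V^j; h = 1/3; intermediate values shown to 6 dp
curve data and Christoffel symbols at the stage parameters:
  tau = 0.000000: gamma = (-0.250000, 0.250000), gamma' = (0.000000, 0.000000); Gamma_uuu = -1.330324, Gamma_uuv = 0.409330, Gamma_uvv = 0.000000, Gamma_vuu = 0.313017, Gamma_vuv = -0.096313, Gamma_vvv = 0.000000
  tau = 0.166667: gamma = (-0.250000, 0.236111), gamma' = (0.000000, -0.166667); Gamma_uuu = -1.287850, Gamma_uuv = 0.403153, Gamma_uvv = 0.000000, Gamma_vuu = 0.311158, Gamma_vuv = -0.097406, Gamma_vvv = 0.000000
  tau = 0.333333: gamma = (-0.250000, 0.194444), gamma' = (0.000000, -0.333333); Gamma_uuu = -1.159743, Gamma_uuv = 0.383034, Gamma_uvv = 0.000000, Gamma_vuu = 0.304750, Gamma_vuv = -0.100651, Gamma_vvv = 0.000000
  tau = 0.500000: gamma = (-0.250000, 0.125000), gamma' = (0.000000, -0.500000); Gamma_uuu = -0.946237, Gamma_uuv = 0.344086, Gamma_uvv = 0.000000, Gamma_vuu = 0.291150, Gamma_vuv = -0.105873, Gamma_vvv = 0.000000
  tau = 0.666667: gamma = (-0.250000, 0.027778), gamma' = (0.000000, -0.666667); Gamma_uuu = -0.656677, Gamma_uuv = 0.278122, Gamma_uvv = 0.000000, Gamma_vuu = 0.265622, Gamma_vuv = -0.112499, Gamma_vvv = 0.000000
  tau = 0.833333: gamma = (-0.250000, -0.097222), gamma' = (0.000000, -0.833333); Gamma_uuu = -0.326345, Gamma_uuv = 0.175350, Gamma_uvv = 0.000000, Gamma_vuu = 0.221668, Gamma_vuv = -0.119105, Gamma_vvv = 0.000000
  tau = 1.000000: gamma = (-0.250000, -0.250000), gamma' = (0.000000, -1.000000); Gamma_uuu = -0.038425, Gamma_uuv = 0.030740, Gamma_uvv = 0.000000, Gamma_vuu = 0.153698, Gamma_vuv = -0.122959, Gamma_vvv = 0.000000
step 0: V^u = 0.6250, V^v = 0.1250
step 1: k1 = (0.000000, 0.000000), k2 = (0.041995, -0.010146), k3 = (0.042465, -0.010260), k4 = (0.081606, -0.021444); V <- V + (h/6)(k1 + 2k2 + 2k3 + k4): V^u = 0.6389, V^v = 0.1215
step 2: k1 = (0.081576, -0.021436), k2 = (0.112261, -0.034542), k3 = (0.113140, -0.034812), k4 = (0.125457, -0.050747); V <- V + (h/6)(k1 + 2k2 + 2k3 + k4): V^u = 0.6755, V^v = 0.1098
step 3: k1 = (0.125241, -0.050659), k2 = (0.101752, -0.069115), k3 = (0.101180, -0.068726), k4 = (0.021800, -0.087201); V <- V + (h/6)(k1 + 2k2 + 2k3 + k4): V^u = 0.7062, V^v = 0.0869

Answer: V^u = 0.7062, V^v = 0.0869
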